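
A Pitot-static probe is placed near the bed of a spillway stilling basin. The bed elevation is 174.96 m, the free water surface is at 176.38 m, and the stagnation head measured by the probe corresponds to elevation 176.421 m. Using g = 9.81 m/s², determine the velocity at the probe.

Near the bed, under hydrostatic conditions, the piezometric head (z + ψ) equals the free-surface elevation, 176.38 m.
Velocity head = total − piezometric = 176.421 − 176.38 = 0.041 m.
v = √(2g·h_v) = √(2 × 9.81 × 0.041) = 0.897 m/s.

v ≈ 0.897 m/s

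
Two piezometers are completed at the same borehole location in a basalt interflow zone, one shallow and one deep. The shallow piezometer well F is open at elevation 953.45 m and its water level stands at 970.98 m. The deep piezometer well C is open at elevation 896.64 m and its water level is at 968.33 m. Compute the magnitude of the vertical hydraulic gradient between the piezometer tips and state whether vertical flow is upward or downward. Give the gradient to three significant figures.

Total head at well F: h = 970.98 m (water level in the standpipe).
Total head at well C: h = 968.33 m.
Δh = h(well F) − h(well C) = 970.98 − 968.33 = 2.65 m.
Vertical separation Δz = 953.45 − 896.64 = 56.81 m.
|i_v| = |Δh| / Δz = 2.65 / 56.81 = 0.0466.
Head is higher in the shallow piezometer, so vertical flow is downward (recharge condition).

|i_v| ≈ 0.0466; vertical flow is downward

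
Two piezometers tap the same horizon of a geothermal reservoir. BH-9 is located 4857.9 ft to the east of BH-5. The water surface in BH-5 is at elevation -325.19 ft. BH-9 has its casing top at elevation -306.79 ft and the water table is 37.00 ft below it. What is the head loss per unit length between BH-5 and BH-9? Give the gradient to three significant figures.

Total head at BH-5: h = -325.19 ft (water level in the piezometer is the total head).
Total head at BH-9: h = -306.79 − 37.00 = -343.79 ft.
Head difference: h(BH-5) − h(BH-9) = -325.19 − (-343.79) = 18.60 ft.
Hydraulic gradient: i = |Δh| / L = 18.60 / 4857.9 = 0.00383.

i ≈ 0.00383 ft/ft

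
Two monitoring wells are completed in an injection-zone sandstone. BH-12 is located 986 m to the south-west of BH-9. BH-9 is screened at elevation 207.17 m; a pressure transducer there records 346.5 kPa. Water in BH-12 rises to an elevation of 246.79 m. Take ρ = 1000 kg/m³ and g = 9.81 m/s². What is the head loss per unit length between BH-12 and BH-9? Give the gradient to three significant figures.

i ≈ 0.00436 m/m

Pressure head at BH-9: ψ = P/(ρg) = 346.5×1000 / (1000 × 9.81) = 35.32 m.
Total head at BH-9: h = z + ψ = 207.17 + 35.32 = 242.49 m.
Total head at BH-12: h = 246.79 m (water level in the piezometer is the total head).
Head difference: h(BH-9) − h(BH-12) = 242.49 − 246.79 = -4.30 m.
Hydraulic gradient: i = |Δh| / L = 4.30 / 986 = 0.00436.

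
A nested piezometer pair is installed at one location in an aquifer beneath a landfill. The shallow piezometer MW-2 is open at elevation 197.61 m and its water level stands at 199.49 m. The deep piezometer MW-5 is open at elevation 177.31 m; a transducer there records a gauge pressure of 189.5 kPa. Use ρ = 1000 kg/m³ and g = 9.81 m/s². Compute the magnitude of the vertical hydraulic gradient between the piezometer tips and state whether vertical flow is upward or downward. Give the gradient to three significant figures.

Total head at MW-2: h = 199.49 m (water level in the standpipe).
Pressure head at MW-5: ψ = P/(ρg) = 189.5×1000 / (1000 × 9.81) = 19.32 m.
Total head at MW-5: h = z + ψ = 177.31 + 19.32 = 196.63 m.
Δh = h(MW-2) − h(MW-5) = 199.49 − 196.63 = 2.86 m.
Vertical separation Δz = 197.61 − 177.31 = 20.30 m.
|i_v| = |Δh| / Δz = 2.86 / 20.30 = 0.141.
Head is higher in the shallow piezometer, so vertical flow is downward (recharge condition).

|i_v| ≈ 0.141; vertical flow is downward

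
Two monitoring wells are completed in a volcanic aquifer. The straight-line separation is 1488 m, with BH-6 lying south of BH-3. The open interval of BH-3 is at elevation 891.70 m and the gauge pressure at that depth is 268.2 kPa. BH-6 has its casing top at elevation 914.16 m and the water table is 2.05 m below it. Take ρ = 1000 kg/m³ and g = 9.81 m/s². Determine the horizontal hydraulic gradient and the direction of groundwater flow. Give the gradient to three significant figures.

i ≈ 0.00466; groundwater flows toward the south

Pressure head at BH-3: ψ = P/(ρg) = 268.2×1000 / (1000 × 9.81) = 27.34 m.
Total head at BH-3: h = z + ψ = 891.70 + 27.34 = 919.04 m.
Total head at BH-6: h = 914.16 − 2.05 = 912.11 m.
Head difference: h(BH-3) − h(BH-6) = 919.04 − 912.11 = 6.93 m.
Hydraulic gradient: i = |Δh| / L = 6.93 / 1488 = 0.00466.
Flow is from higher to lower head: from BH-3 toward BH-6, i.e. toward the south.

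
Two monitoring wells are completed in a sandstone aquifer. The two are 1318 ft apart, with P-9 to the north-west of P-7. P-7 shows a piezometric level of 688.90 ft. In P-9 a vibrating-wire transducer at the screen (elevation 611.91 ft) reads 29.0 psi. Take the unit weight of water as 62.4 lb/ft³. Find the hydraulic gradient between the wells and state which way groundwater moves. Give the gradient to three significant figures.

i ≈ 0.00764; groundwater flows toward the north-west

Total head at P-7: h = 688.90 ft (water level in the piezometer is the total head).
Pressure head at P-9: ψ = 144·P/γ = 144 × 29.0 / 62.4 = 66.92 ft.
Total head at P-9: h = z + ψ = 611.91 + 66.92 = 678.83 ft.
Head difference: h(P-7) − h(P-9) = 688.90 − 678.83 = 10.07 ft.
Hydraulic gradient: i = |Δh| / L = 10.07 / 1318 = 0.00764.
Flow is from higher to lower head: from P-7 toward P-9, i.e. toward the north-west.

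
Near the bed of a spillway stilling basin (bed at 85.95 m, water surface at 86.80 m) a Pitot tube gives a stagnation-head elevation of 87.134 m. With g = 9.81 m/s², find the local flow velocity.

Near the bed, under hydrostatic conditions, the piezometric head (z + ψ) equals the free-surface elevation, 86.80 m.
Velocity head = total − piezometric = 87.134 − 86.80 = 0.334 m.
v = √(2g·h_v) = √(2 × 9.81 × 0.334) = 2.56 m/s.

v ≈ 2.56 m/s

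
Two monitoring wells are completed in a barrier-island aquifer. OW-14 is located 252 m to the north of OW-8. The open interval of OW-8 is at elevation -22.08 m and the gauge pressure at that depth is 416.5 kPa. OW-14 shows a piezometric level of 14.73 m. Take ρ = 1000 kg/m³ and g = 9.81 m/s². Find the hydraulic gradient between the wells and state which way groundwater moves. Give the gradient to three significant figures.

i ≈ 0.0224; groundwater flows toward the north

Pressure head at OW-8: ψ = P/(ρg) = 416.5×1000 / (1000 × 9.81) = 42.46 m.
Total head at OW-8: h = z + ψ = -22.08 + 42.46 = 20.38 m.
Total head at OW-14: h = 14.73 m (water level in the piezometer is the total head).
Head difference: h(OW-8) − h(OW-14) = 20.38 − 14.73 = 5.65 m.
Hydraulic gradient: i = |Δh| / L = 5.65 / 252 = 0.0224.
Flow is from higher to lower head: from OW-8 toward OW-14, i.e. toward the north.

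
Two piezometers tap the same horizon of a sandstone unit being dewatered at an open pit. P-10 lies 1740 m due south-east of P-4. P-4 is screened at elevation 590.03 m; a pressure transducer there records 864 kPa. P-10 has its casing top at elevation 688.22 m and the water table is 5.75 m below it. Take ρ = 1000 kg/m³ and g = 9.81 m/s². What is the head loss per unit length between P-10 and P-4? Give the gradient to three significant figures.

Pressure head at P-4: ψ = P/(ρg) = 864×1000 / (1000 × 9.81) = 88.07 m.
Total head at P-4: h = z + ψ = 590.03 + 88.07 = 678.10 m.
Total head at P-10: h = 688.22 − 5.75 = 682.47 m.
Head difference: h(P-4) − h(P-10) = 678.10 − 682.47 = -4.37 m.
Hydraulic gradient: i = |Δh| / L = 4.37 / 1740 = 0.00251.

i ≈ 0.00251 m/m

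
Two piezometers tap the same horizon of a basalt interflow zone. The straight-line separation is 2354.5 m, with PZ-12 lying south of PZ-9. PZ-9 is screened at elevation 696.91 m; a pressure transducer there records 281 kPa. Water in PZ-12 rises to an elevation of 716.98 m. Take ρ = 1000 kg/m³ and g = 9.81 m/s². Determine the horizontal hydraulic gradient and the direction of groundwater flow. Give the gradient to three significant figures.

Pressure head at PZ-9: ψ = P/(ρg) = 281×1000 / (1000 × 9.81) = 28.64 m.
Total head at PZ-9: h = z + ψ = 696.91 + 28.64 = 725.55 m.
Total head at PZ-12: h = 716.98 m (water level in the piezometer is the total head).
Head difference: h(PZ-9) − h(PZ-12) = 725.55 − 716.98 = 8.57 m.
Hydraulic gradient: i = |Δh| / L = 8.57 / 2354.5 = 0.00364.
Flow is from higher to lower head: from PZ-9 toward PZ-12, i.e. toward the south.

i ≈ 0.00364; groundwater flows toward the south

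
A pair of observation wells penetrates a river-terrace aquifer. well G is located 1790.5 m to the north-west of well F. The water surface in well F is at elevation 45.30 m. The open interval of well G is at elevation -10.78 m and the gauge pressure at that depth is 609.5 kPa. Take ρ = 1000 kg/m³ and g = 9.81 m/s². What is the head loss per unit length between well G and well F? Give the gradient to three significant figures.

i ≈ 0.00338 m/m

Total head at well F: h = 45.30 m (water level in the piezometer is the total head).
Pressure head at well G: ψ = P/(ρg) = 609.5×1000 / (1000 × 9.81) = 62.13 m.
Total head at well G: h = z + ψ = -10.78 + 62.13 = 51.35 m.
Head difference: h(well F) − h(well G) = 45.30 − 51.35 = -6.05 m.
Hydraulic gradient: i = |Δh| / L = 6.05 / 1790.5 = 0.00338.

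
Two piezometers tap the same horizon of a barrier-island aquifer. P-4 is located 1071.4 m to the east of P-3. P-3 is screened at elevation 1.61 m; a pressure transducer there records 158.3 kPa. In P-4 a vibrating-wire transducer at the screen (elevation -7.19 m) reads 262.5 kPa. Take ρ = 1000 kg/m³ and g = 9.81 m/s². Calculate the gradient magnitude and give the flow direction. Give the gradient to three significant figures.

i ≈ 0.00170; groundwater flows toward the west

Pressure head at P-3: ψ = P/(ρg) = 158.3×1000 / (1000 × 9.81) = 16.14 m.
Total head at P-3: h = z + ψ = 1.61 + 16.14 = 17.75 m.
Pressure head at P-4: ψ = P/(ρg) = 262.5×1000 / (1000 × 9.81) = 26.76 m.
Total head at P-4: h = z + ψ = -7.19 + 26.76 = 19.57 m.
Head difference: h(P-3) − h(P-4) = 17.75 − 19.57 = -1.82 m.
Hydraulic gradient: i = |Δh| / L = 1.82 / 1071.4 = 0.00170.
Flow is from higher to lower head: from P-4 toward P-3, i.e. toward the west.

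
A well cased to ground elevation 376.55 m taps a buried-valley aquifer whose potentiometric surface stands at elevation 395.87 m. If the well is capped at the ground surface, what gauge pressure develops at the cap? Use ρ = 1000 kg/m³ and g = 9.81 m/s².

P ≈ 190 kPa

Head above the cap: Δh = 395.87 − 376.55 = 19.32 m.
P = ρgΔh = 1000 × 9.81 × 19.32 = 189529 Pa ≈ 190 kPa.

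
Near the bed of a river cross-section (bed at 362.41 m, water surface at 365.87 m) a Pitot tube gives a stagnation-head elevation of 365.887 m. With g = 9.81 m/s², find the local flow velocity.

Near the bed, under hydrostatic conditions, the piezometric head (z + ψ) equals the free-surface elevation, 365.87 m.
Velocity head = total − piezometric = 365.887 − 365.87 = 0.017 m.
v = √(2g·h_v) = √(2 × 9.81 × 0.017) = 0.578 m/s.

v ≈ 0.578 m/s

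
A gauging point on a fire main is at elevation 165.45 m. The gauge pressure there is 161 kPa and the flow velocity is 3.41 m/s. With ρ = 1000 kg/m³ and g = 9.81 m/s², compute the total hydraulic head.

Pressure head ψ = P/(ρg) = 161×1000 / (1000 × 9.81) = 16.41 m.
Velocity head = v²/(2g) = 3.41² / (2 × 9.81) = 0.593 m.
h = z + ψ + v²/(2g) = 165.45 + 16.41 + 0.593 = 182.45 m.

h ≈ 182.45 m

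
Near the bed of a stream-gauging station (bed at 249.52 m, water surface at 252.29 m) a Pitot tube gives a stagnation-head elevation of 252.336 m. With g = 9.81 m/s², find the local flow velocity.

v ≈ 0.950 m/s

Near the bed, under hydrostatic conditions, the piezometric head (z + ψ) equals the free-surface elevation, 252.29 m.
Velocity head = total − piezometric = 252.336 − 252.29 = 0.046 m.
v = √(2g·h_v) = √(2 × 9.81 × 0.046) = 0.950 m/s.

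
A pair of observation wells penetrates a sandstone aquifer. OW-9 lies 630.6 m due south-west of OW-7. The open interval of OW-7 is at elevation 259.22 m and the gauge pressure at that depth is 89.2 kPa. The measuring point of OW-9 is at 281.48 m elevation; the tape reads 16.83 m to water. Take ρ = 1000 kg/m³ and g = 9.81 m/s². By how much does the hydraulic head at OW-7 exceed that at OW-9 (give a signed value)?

Δh ≈ 3.66 m

Pressure head at OW-7: ψ = P/(ρg) = 89.2×1000 / (1000 × 9.81) = 9.09 m.
Total head at OW-7: h = z + ψ = 259.22 + 9.09 = 268.31 m.
Total head at OW-9: h = 281.48 − 16.83 = 264.65 m.
Head difference: h(OW-7) − h(OW-9) = 268.31 − 264.65 = 3.66 m.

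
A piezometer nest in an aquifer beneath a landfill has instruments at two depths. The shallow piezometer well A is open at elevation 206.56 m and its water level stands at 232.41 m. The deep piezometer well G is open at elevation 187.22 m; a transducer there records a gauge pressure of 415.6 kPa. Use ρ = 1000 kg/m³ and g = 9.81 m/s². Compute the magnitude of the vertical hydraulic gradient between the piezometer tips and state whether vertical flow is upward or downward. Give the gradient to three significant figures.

Total head at well A: h = 232.41 m (water level in the standpipe).
Pressure head at well G: ψ = P/(ρg) = 415.6×1000 / (1000 × 9.81) = 42.36 m.
Total head at well G: h = z + ψ = 187.22 + 42.36 = 229.58 m.
Δh = h(well A) − h(well G) = 232.41 − 229.58 = 2.83 m.
Vertical separation Δz = 206.56 − 187.22 = 19.34 m.
|i_v| = |Δh| / Δz = 2.83 / 19.34 = 0.146.
Head is higher in the shallow piezometer, so vertical flow is downward (recharge condition).

|i_v| ≈ 0.146; vertical flow is downward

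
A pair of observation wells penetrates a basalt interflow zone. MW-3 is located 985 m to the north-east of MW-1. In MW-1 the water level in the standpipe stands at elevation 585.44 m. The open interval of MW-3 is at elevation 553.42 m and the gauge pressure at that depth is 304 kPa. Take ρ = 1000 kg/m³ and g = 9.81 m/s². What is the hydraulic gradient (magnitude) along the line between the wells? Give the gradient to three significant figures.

Total head at MW-1: h = 585.44 m (water level in the piezometer is the total head).
Pressure head at MW-3: ψ = P/(ρg) = 304×1000 / (1000 × 9.81) = 30.99 m.
Total head at MW-3: h = z + ψ = 553.42 + 30.99 = 584.41 m.
Head difference: h(MW-1) − h(MW-3) = 585.44 − 584.41 = 1.03 m.
Hydraulic gradient: i = |Δh| / L = 1.03 / 985 = 0.00105.

i ≈ 0.00105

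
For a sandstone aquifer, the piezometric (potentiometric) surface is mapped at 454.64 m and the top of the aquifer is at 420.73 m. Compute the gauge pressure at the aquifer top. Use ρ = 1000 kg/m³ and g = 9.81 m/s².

Pressure head at the aquifer top: ψ = h − z = 454.64 − 420.73 = 33.91 m.
P = ρgψ = 1000 × 9.81 × 33.91 = 332657 Pa ≈ 333 kPa.

P ≈ 333 kPa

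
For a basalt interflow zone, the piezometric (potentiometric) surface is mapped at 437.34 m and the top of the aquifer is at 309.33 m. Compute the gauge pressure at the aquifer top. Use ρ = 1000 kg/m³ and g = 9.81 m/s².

P ≈ 1260 kPa

Pressure head at the aquifer top: ψ = h − z = 437.34 − 309.33 = 128.01 m.
P = ρgψ = 1000 × 9.81 × 128.01 = 1255778 Pa ≈ 1260 kPa.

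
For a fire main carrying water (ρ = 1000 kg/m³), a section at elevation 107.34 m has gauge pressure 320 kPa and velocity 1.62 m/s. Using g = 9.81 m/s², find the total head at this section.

Pressure head ψ = P/(ρg) = 320×1000 / (1000 × 9.81) = 32.62 m.
Velocity head = v²/(2g) = 1.62² / (2 × 9.81) = 0.134 m.
h = z + ψ + v²/(2g) = 107.34 + 32.62 + 0.134 = 140.09 m.

h ≈ 140.09 m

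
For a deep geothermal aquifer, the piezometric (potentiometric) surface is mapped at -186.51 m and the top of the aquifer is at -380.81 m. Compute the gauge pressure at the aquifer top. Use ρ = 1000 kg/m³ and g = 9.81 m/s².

P ≈ 1910 kPa

Pressure head at the aquifer top: ψ = h − z = -186.51 − (-380.81) = 194.30 m.
P = ρgψ = 1000 × 9.81 × 194.30 = 1906083 Pa ≈ 1910 kPa.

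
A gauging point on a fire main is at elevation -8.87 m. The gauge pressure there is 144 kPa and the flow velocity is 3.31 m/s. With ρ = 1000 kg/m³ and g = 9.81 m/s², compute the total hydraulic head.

h ≈ 6.37 m

Pressure head ψ = P/(ρg) = 144×1000 / (1000 × 9.81) = 14.68 m.
Velocity head = v²/(2g) = 3.31² / (2 × 9.81) = 0.558 m.
h = z + ψ + v²/(2g) = -8.87 + 14.68 + 0.558 = 6.37 m.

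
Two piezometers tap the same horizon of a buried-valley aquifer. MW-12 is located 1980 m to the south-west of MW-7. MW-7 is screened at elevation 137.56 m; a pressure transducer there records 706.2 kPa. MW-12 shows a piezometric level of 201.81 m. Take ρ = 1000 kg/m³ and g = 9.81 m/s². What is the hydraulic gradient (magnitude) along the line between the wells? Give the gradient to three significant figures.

i ≈ 0.00391

Pressure head at MW-7: ψ = P/(ρg) = 706.2×1000 / (1000 × 9.81) = 71.99 m.
Total head at MW-7: h = z + ψ = 137.56 + 71.99 = 209.55 m.
Total head at MW-12: h = 201.81 m (water level in the piezometer is the total head).
Head difference: h(MW-7) − h(MW-12) = 209.55 − 201.81 = 7.74 m.
Hydraulic gradient: i = |Δh| / L = 7.74 / 1980 = 0.00391.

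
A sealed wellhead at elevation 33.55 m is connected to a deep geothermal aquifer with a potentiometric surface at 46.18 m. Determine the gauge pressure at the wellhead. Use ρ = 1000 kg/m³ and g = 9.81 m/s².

Head above the cap: Δh = 46.18 − 33.55 = 12.63 m.
P = ρgΔh = 1000 × 9.81 × 12.63 = 123900 Pa ≈ 124 kPa.

P ≈ 124 kPa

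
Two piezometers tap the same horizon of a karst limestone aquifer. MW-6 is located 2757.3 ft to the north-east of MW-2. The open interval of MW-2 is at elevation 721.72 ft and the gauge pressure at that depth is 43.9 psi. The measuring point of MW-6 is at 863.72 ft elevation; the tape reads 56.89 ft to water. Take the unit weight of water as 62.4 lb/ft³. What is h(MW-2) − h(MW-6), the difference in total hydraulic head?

Δh ≈ 16.20 ft

Pressure head at MW-2: ψ = 144·P/γ = 144 × 43.9 / 62.4 = 101.31 ft.
Total head at MW-2: h = z + ψ = 721.72 + 101.31 = 823.03 ft.
Total head at MW-6: h = 863.72 − 56.89 = 806.83 ft.
Head difference: h(MW-2) − h(MW-6) = 823.03 − 806.83 = 16.20 ft.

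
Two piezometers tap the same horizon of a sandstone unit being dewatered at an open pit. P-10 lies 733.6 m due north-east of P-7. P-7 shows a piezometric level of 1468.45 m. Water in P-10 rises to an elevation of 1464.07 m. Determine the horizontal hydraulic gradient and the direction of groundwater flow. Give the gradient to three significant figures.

Total head at P-7: h = 1468.45 m (water level in the piezometer is the total head).
Total head at P-10: h = 1464.07 m (water level in the piezometer is the total head).
Head difference: h(P-7) − h(P-10) = 1468.45 − 1464.07 = 4.38 m.
Hydraulic gradient: i = |Δh| / L = 4.38 / 733.6 = 0.00597.
Flow is from higher to lower head: from P-7 toward P-10, i.e. toward the north-east.

i ≈ 0.00597; groundwater flows toward the north-east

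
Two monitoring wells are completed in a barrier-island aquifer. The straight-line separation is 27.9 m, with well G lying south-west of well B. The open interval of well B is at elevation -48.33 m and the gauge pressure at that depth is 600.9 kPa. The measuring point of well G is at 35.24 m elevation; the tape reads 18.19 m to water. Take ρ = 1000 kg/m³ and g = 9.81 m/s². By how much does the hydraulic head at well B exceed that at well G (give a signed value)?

Δh ≈ -4.13 m

Pressure head at well B: ψ = P/(ρg) = 600.9×1000 / (1000 × 9.81) = 61.25 m.
Total head at well B: h = z + ψ = -48.33 + 61.25 = 12.92 m.
Total head at well G: h = 35.24 − 18.19 = 17.05 m.
Head difference: h(well B) − h(well G) = 12.92 − 17.05 = -4.13 m.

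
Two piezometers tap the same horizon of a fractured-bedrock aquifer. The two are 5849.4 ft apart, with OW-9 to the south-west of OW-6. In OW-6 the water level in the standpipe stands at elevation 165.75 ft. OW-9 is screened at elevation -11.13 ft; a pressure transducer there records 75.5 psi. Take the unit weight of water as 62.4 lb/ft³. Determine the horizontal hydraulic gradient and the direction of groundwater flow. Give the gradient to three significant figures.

i ≈ 0.000453; groundwater flows toward the south-west

Total head at OW-6: h = 165.75 ft (water level in the piezometer is the total head).
Pressure head at OW-9: ψ = 144·P/γ = 144 × 75.5 / 62.4 = 174.23 ft.
Total head at OW-9: h = z + ψ = -11.13 + 174.23 = 163.10 ft.
Head difference: h(OW-6) − h(OW-9) = 165.75 − 163.10 = 2.65 ft.
Hydraulic gradient: i = |Δh| / L = 2.65 / 5849.4 = 0.000453.
Flow is from higher to lower head: from OW-6 toward OW-9, i.e. toward the south-west.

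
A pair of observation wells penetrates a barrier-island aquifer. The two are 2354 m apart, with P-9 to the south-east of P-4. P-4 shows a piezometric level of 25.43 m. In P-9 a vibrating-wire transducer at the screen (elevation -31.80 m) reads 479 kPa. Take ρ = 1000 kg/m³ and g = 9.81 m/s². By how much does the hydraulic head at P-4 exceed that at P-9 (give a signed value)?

Total head at P-4: h = 25.43 m (water level in the piezometer is the total head).
Pressure head at P-9: ψ = P/(ρg) = 479×1000 / (1000 × 9.81) = 48.83 m.
Total head at P-9: h = z + ψ = -31.80 + 48.83 = 17.03 m.
Head difference: h(P-4) − h(P-9) = 25.43 − 17.03 = 8.40 m.

Δh ≈ 8.40 m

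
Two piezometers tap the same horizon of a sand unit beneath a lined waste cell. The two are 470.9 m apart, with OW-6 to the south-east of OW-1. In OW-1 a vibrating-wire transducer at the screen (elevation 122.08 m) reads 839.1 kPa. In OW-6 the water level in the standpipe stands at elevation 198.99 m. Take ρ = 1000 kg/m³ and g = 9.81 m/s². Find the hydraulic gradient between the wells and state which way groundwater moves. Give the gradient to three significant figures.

Pressure head at OW-1: ψ = P/(ρg) = 839.1×1000 / (1000 × 9.81) = 85.54 m.
Total head at OW-1: h = z + ψ = 122.08 + 85.54 = 207.62 m.
Total head at OW-6: h = 198.99 m (water level in the piezometer is the total head).
Head difference: h(OW-1) − h(OW-6) = 207.62 − 198.99 = 8.63 m.
Hydraulic gradient: i = |Δh| / L = 8.63 / 470.9 = 0.0183.
Flow is from higher to lower head: from OW-1 toward OW-6, i.e. toward the south-east.

i ≈ 0.0183; groundwater flows toward the south-east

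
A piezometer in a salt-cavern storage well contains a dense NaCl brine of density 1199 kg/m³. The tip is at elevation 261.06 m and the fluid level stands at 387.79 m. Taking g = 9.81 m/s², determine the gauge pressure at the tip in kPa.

P ≈ 1490 kPa

Pressure head ψ = h − z = 387.79 − 261.06 = 126.73 m.
P = ρgψ = 1199 × 9.81 × 126.73 = 1490622 Pa ≈ 1490 kPa.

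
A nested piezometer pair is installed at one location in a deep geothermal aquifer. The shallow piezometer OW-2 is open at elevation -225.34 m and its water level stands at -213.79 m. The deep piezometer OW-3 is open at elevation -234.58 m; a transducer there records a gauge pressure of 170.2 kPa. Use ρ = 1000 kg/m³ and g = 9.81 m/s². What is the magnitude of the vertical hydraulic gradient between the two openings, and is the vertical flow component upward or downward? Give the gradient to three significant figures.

|i_v| ≈ 0.372; vertical flow is downward

Total head at OW-2: h = -213.79 m (water level in the standpipe).
Pressure head at OW-3: ψ = P/(ρg) = 170.2×1000 / (1000 × 9.81) = 17.35 m.
Total head at OW-3: h = z + ψ = -234.58 + 17.35 = -217.23 m.
Δh = h(OW-2) − h(OW-3) = -213.79 − (-217.23) = 3.44 m.
Vertical separation Δz = -225.34 − (-234.58) = 9.24 m.
|i_v| = |Δh| / Δz = 3.44 / 9.24 = 0.372.
Head is higher in the shallow piezometer, so vertical flow is downward (recharge condition).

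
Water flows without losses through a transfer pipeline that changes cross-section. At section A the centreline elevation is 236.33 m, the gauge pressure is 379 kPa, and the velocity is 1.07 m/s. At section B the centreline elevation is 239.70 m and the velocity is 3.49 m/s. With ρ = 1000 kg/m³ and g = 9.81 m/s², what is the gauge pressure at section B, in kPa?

P₂ ≈ 340 kPa

Pressure head at A: ψ₁ = P₁/(ρg) = 379×1000 / (1000 × 9.81) = 38.63 m.
Velocity heads: v₁²/2g = 1.07²/19.62 = 0.058 m; v₂²/2g = 3.49²/19.62 = 0.621 m.
Total head H = z₁ + ψ₁ + v₁²/2g = 236.33 + 38.63 + 0.058 = 275.02 m.
ψ₂ = H − z₂ − v₂²/2g = 275.02 − 239.70 − 0.621 = 34.70 m.
P₂ = ρgψ₂ = 1000 × 9.81 × 34.70 ≈ 340 kPa.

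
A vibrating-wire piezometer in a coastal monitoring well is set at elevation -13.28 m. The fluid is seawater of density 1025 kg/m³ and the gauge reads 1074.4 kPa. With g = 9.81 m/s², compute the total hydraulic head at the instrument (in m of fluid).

ψ = P/(ρg) = 1074.4×1000 / (1025 × 9.81) = 106.85 m.
h = z + ψ = -13.28 + 106.85 = 93.57 m.

h ≈ 93.57 m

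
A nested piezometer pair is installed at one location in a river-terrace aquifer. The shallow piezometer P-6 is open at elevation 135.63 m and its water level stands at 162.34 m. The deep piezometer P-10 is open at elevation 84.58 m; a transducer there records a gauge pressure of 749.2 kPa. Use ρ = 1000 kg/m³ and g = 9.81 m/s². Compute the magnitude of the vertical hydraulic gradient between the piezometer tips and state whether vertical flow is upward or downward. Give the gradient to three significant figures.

|i_v| ≈ 0.0272; vertical flow is downward

Total head at P-6: h = 162.34 m (water level in the standpipe).
Pressure head at P-10: ψ = P/(ρg) = 749.2×1000 / (1000 × 9.81) = 76.37 m.
Total head at P-10: h = z + ψ = 84.58 + 76.37 = 160.95 m.
Δh = h(P-6) − h(P-10) = 162.34 − 160.95 = 1.39 m.
Vertical separation Δz = 135.63 − 84.58 = 51.05 m.
|i_v| = |Δh| / Δz = 1.39 / 51.05 = 0.0272.
Head is higher in the shallow piezometer, so vertical flow is downward (recharge condition).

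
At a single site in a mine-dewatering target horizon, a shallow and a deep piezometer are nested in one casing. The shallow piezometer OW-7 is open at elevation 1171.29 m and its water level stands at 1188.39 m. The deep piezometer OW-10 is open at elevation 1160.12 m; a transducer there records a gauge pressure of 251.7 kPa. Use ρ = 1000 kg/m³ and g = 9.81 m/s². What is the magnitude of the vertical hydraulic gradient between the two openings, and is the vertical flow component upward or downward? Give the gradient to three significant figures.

|i_v| ≈ 0.234; vertical flow is downward

Total head at OW-7: h = 1188.39 m (water level in the standpipe).
Pressure head at OW-10: ψ = P/(ρg) = 251.7×1000 / (1000 × 9.81) = 25.66 m.
Total head at OW-10: h = z + ψ = 1160.12 + 25.66 = 1185.78 m.
Δh = h(OW-7) − h(OW-10) = 1188.39 − 1185.78 = 2.61 m.
Vertical separation Δz = 1171.29 − 1160.12 = 11.17 m.
|i_v| = |Δh| / Δz = 2.61 / 11.17 = 0.234.
Head is higher in the shallow piezometer, so vertical flow is downward (recharge condition).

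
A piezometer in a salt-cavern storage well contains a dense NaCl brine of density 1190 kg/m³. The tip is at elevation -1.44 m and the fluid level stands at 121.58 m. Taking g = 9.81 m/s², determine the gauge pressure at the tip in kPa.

P ≈ 1440 kPa

Pressure head ψ = h − z = 121.58 − (-1.44) = 123.02 m.
P = ρgψ = 1190 × 9.81 × 123.02 = 1436123 Pa ≈ 1440 kPa.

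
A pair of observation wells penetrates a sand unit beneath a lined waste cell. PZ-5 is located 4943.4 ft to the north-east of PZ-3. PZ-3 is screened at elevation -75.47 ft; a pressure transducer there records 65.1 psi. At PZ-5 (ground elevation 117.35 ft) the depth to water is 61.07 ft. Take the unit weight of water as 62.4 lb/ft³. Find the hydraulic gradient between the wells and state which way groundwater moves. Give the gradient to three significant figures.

i ≈ 0.00374; groundwater flows toward the north-east

Pressure head at PZ-3: ψ = 144·P/γ = 144 × 65.1 / 62.4 = 150.23 ft.
Total head at PZ-3: h = z + ψ = -75.47 + 150.23 = 74.76 ft.
Total head at PZ-5: h = 117.35 − 61.07 = 56.28 ft.
Head difference: h(PZ-3) − h(PZ-5) = 74.76 − 56.28 = 18.48 ft.
Hydraulic gradient: i = |Δh| / L = 18.48 / 4943.4 = 0.00374.
Flow is from higher to lower head: from PZ-3 toward PZ-5, i.e. toward the north-east.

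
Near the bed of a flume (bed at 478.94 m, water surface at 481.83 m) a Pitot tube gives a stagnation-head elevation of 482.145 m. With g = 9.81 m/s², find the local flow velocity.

v ≈ 2.49 m/s

Near the bed, under hydrostatic conditions, the piezometric head (z + ψ) equals the free-surface elevation, 481.83 m.
Velocity head = total − piezometric = 482.145 − 481.83 = 0.315 m.
v = √(2g·h_v) = √(2 × 9.81 × 0.315) = 2.49 m/s.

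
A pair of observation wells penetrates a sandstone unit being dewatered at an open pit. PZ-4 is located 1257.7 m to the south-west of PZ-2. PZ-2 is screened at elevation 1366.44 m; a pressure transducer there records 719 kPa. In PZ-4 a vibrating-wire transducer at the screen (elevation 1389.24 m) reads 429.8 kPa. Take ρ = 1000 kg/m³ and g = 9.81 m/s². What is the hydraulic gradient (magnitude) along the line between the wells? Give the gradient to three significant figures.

i ≈ 0.00531

Pressure head at PZ-2: ψ = P/(ρg) = 719×1000 / (1000 × 9.81) = 73.29 m.
Total head at PZ-2: h = z + ψ = 1366.44 + 73.29 = 1439.73 m.
Pressure head at PZ-4: ψ = P/(ρg) = 429.8×1000 / (1000 × 9.81) = 43.81 m.
Total head at PZ-4: h = z + ψ = 1389.24 + 43.81 = 1433.05 m.
Head difference: h(PZ-2) − h(PZ-4) = 1439.73 − 1433.05 = 6.68 m.
Hydraulic gradient: i = |Δh| / L = 6.68 / 1257.7 = 0.00531.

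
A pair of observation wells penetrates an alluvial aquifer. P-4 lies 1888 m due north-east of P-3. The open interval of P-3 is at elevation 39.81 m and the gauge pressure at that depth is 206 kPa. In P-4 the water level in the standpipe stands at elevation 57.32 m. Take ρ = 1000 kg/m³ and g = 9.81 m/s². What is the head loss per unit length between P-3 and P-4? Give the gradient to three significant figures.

Pressure head at P-3: ψ = P/(ρg) = 206×1000 / (1000 × 9.81) = 21.00 m.
Total head at P-3: h = z + ψ = 39.81 + 21.00 = 60.81 m.
Total head at P-4: h = 57.32 m (water level in the piezometer is the total head).
Head difference: h(P-3) − h(P-4) = 60.81 − 57.32 = 3.49 m.
Hydraulic gradient: i = |Δh| / L = 3.49 / 1888 = 0.00185.

i ≈ 0.00185 m/m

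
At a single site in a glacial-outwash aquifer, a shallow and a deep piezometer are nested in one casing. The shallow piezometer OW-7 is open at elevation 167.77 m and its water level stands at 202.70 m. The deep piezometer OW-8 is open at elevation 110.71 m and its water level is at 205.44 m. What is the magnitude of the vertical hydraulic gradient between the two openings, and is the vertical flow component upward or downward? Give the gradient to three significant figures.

|i_v| ≈ 0.0480; vertical flow is upward

Total head at OW-7: h = 202.70 m (water level in the standpipe).
Total head at OW-8: h = 205.44 m.
Δh = h(OW-7) − h(OW-8) = 202.70 − 205.44 = -2.74 m.
Vertical separation Δz = 167.77 − 110.71 = 57.06 m.
|i_v| = |Δh| / Δz = 2.74 / 57.06 = 0.0480.
Head is higher in the deep piezometer, so vertical flow is upward (discharge condition).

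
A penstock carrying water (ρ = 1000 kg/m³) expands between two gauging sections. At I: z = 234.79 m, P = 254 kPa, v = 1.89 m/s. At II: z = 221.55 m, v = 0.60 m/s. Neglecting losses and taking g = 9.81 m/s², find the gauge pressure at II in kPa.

P₂ ≈ 385 kPa

Pressure head at I: ψ₁ = P₁/(ρg) = 254×1000 / (1000 × 9.81) = 25.89 m.
Velocity heads: v₁²/2g = 1.89²/19.62 = 0.182 m; v₂²/2g = 0.60²/19.62 = 0.018 m.
Total head H = z₁ + ψ₁ + v₁²/2g = 234.79 + 25.89 + 0.182 = 260.86 m.
ψ₂ = H − z₂ − v₂²/2g = 260.86 − 221.55 − 0.018 = 39.29 m.
P₂ = ρgψ₂ = 1000 × 9.81 × 39.29 ≈ 385 kPa.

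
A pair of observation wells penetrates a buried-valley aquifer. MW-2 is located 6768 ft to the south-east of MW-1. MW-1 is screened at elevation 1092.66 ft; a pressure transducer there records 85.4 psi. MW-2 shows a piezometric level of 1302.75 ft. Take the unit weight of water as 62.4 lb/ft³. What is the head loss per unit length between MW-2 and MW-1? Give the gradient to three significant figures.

i ≈ 0.00192 ft/ft

Pressure head at MW-1: ψ = 144·P/γ = 144 × 85.4 / 62.4 = 197.08 ft.
Total head at MW-1: h = z + ψ = 1092.66 + 197.08 = 1289.74 ft.
Total head at MW-2: h = 1302.75 ft (water level in the piezometer is the total head).
Head difference: h(MW-1) − h(MW-2) = 1289.74 − 1302.75 = -13.01 ft.
Hydraulic gradient: i = |Δh| / L = 13.01 / 6768 = 0.00192.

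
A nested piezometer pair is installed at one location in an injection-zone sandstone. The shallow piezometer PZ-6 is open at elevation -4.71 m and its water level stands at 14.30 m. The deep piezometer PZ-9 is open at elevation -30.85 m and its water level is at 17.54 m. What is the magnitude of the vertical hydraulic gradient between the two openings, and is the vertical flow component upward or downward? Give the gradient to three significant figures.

|i_v| ≈ 0.124; vertical flow is upward

Total head at PZ-6: h = 14.30 m (water level in the standpipe).
Total head at PZ-9: h = 17.54 m.
Δh = h(PZ-6) − h(PZ-9) = 14.30 − 17.54 = -3.24 m.
Vertical separation Δz = -4.71 − (-30.85) = 26.14 m.
|i_v| = |Δh| / Δz = 3.24 / 26.14 = 0.124.
Head is higher in the deep piezometer, so vertical flow is upward (discharge condition).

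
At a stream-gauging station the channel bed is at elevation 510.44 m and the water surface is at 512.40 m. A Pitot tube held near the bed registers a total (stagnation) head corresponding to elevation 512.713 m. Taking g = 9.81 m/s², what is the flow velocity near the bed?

v ≈ 2.48 m/s

Near the bed, under hydrostatic conditions, the piezometric head (z + ψ) equals the free-surface elevation, 512.40 m.
Velocity head = total − piezometric = 512.713 − 512.40 = 0.313 m.
v = √(2g·h_v) = √(2 × 9.81 × 0.313) = 2.48 m/s.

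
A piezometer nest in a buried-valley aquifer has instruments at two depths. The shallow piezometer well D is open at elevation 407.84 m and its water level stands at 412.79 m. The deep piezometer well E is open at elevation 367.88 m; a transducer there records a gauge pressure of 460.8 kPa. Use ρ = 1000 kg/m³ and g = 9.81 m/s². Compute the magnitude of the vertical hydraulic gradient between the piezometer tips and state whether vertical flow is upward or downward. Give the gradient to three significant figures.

Total head at well D: h = 412.79 m (water level in the standpipe).
Pressure head at well E: ψ = P/(ρg) = 460.8×1000 / (1000 × 9.81) = 46.97 m.
Total head at well E: h = z + ψ = 367.88 + 46.97 = 414.85 m.
Δh = h(well D) − h(well E) = 412.79 − 414.85 = -2.06 m.
Vertical separation Δz = 407.84 − 367.88 = 39.96 m.
|i_v| = |Δh| / Δz = 2.06 / 39.96 = 0.0516.
Head is higher in the deep piezometer, so vertical flow is upward (discharge condition).

|i_v| ≈ 0.0516; vertical flow is upward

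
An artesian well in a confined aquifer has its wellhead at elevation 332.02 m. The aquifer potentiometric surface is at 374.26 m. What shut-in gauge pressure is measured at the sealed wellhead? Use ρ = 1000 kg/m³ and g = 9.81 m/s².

P ≈ 414 kPa

Head above the cap: Δh = 374.26 − 332.02 = 42.24 m.
P = ρgΔh = 1000 × 9.81 × 42.24 = 414374 Pa ≈ 414 kPa.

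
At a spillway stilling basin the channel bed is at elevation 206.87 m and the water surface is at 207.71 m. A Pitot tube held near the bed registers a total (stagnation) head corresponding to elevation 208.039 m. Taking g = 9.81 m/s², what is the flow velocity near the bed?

v ≈ 2.54 m/s

Near the bed, under hydrostatic conditions, the piezometric head (z + ψ) equals the free-surface elevation, 207.71 m.
Velocity head = total − piezometric = 208.039 − 207.71 = 0.329 m.
v = √(2g·h_v) = √(2 × 9.81 × 0.329) = 2.54 m/s.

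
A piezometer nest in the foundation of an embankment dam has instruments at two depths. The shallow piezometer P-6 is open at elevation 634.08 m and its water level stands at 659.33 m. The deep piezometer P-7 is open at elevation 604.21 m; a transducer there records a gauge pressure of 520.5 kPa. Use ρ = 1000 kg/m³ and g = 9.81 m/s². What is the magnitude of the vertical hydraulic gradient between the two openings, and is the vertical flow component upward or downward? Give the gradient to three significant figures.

Total head at P-6: h = 659.33 m (water level in the standpipe).
Pressure head at P-7: ψ = P/(ρg) = 520.5×1000 / (1000 × 9.81) = 53.06 m.
Total head at P-7: h = z + ψ = 604.21 + 53.06 = 657.27 m.
Δh = h(P-6) − h(P-7) = 659.33 − 657.27 = 2.06 m.
Vertical separation Δz = 634.08 − 604.21 = 29.87 m.
|i_v| = |Δh| / Δz = 2.06 / 29.87 = 0.0690.
Head is higher in the shallow piezometer, so vertical flow is downward (recharge condition).

|i_v| ≈ 0.0690; vertical flow is downward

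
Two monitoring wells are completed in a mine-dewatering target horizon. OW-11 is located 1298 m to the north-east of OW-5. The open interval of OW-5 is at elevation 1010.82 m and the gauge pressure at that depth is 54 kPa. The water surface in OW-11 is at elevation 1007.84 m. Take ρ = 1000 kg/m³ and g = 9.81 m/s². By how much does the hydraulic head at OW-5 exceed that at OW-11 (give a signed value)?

Δh ≈ 8.48 m

Pressure head at OW-5: ψ = P/(ρg) = 54×1000 / (1000 × 9.81) = 5.50 m.
Total head at OW-5: h = z + ψ = 1010.82 + 5.50 = 1016.32 m.
Total head at OW-11: h = 1007.84 m (water level in the piezometer is the total head).
Head difference: h(OW-5) − h(OW-11) = 1016.32 − 1007.84 = 8.48 m.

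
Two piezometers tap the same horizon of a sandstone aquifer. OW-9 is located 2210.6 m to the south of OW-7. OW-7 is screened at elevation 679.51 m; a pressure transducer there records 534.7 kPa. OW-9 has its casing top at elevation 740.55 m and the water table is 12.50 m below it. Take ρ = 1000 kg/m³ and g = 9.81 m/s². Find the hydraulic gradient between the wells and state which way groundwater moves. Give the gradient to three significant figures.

i ≈ 0.00270; groundwater flows toward the south

Pressure head at OW-7: ψ = P/(ρg) = 534.7×1000 / (1000 × 9.81) = 54.51 m.
Total head at OW-7: h = z + ψ = 679.51 + 54.51 = 734.02 m.
Total head at OW-9: h = 740.55 − 12.50 = 728.05 m.
Head difference: h(OW-7) − h(OW-9) = 734.02 − 728.05 = 5.97 m.
Hydraulic gradient: i = |Δh| / L = 5.97 / 2210.6 = 0.00270.
Flow is from higher to lower head: from OW-7 toward OW-9, i.e. toward the south.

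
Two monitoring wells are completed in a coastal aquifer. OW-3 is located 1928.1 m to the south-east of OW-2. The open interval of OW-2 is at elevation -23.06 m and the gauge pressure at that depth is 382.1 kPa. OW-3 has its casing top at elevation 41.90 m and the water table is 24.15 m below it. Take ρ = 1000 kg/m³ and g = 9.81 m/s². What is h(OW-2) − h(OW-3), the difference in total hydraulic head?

Δh ≈ -1.86 m

Pressure head at OW-2: ψ = P/(ρg) = 382.1×1000 / (1000 × 9.81) = 38.95 m.
Total head at OW-2: h = z + ψ = -23.06 + 38.95 = 15.89 m.
Total head at OW-3: h = 41.90 − 24.15 = 17.75 m.
Head difference: h(OW-2) − h(OW-3) = 15.89 − 17.75 = -1.86 m.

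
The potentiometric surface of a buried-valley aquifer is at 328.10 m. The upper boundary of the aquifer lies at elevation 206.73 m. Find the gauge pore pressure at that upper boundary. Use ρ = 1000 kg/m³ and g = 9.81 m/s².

Pressure head at the aquifer top: ψ = h − z = 328.10 − 206.73 = 121.37 m.
P = ρgψ = 1000 × 9.81 × 121.37 = 1190640 Pa ≈ 1190 kPa.

P ≈ 1190 kPa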